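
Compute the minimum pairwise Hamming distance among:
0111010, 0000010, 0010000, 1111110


Comparing all pairs, minimum distance: 2
Can detect 1 errors, correct 0 errors

2


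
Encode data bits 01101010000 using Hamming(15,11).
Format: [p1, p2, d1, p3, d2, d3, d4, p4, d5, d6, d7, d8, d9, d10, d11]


Parity bits: p1=1, p2=0, p3=0, p4=0

100011001010000


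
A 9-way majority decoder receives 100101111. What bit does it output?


Ones: 6 out of 9
Threshold: 5

1 (6/9 voted 1)


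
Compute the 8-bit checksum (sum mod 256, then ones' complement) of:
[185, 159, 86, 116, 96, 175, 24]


Sum = 841 mod 256 = 73
Complement = 182

182


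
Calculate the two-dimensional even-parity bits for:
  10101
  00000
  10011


Row parities: 101
Column parities: 00110

Row P: 101, Col P: 00110, Corner: 0


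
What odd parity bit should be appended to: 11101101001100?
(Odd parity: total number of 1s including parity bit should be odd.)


Number of 1s in data: 8
Parity bit: 1

1


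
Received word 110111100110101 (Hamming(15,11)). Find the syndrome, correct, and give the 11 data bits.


Syndrome = 0: no error detected

Data: 01110110101 (no errors)


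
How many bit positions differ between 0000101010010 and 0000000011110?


XOR: 0000101001100
Count of 1s: 4

4


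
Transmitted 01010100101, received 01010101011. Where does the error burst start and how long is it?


XOR: 00000001110

Burst at position 7, length 3


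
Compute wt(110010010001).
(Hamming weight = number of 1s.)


Counting 1s in 110010010001

5


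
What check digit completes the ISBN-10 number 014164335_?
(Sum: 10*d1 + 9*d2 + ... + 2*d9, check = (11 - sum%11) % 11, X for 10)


Weighted sum: 135
135 mod 11 = 3

Check digit: 8


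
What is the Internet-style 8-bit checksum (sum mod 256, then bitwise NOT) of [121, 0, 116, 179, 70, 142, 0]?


Sum = 628 mod 256 = 116
Complement = 139

139


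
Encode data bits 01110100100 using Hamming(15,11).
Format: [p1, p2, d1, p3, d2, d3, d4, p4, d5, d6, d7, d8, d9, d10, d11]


Parity bits: p1=1, p2=1, p3=0, p4=0

110011100100100


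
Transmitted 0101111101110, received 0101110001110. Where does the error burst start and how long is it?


XOR: 0000001100000

Burst at position 6, length 2


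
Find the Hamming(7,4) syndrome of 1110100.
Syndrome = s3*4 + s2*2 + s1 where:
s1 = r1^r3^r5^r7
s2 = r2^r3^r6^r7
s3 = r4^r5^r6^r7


s1=1, s2=0, s3=1

Syndrome = 5 (error at position 5)


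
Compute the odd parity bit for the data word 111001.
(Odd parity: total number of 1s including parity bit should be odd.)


Number of 1s in data: 4
Parity bit: 1

1


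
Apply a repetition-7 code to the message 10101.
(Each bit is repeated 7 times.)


Each bit -> 7 copies

11111110000000111111100000001111111


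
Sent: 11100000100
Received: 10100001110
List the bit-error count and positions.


XOR: 01000001010

3 error(s) at position(s): 1, 7, 9


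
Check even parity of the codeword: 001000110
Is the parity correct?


Number of 1s: 3

No, parity error (3 ones)


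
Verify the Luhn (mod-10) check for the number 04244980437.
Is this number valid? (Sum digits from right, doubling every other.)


Luhn sum = 56
56 mod 10 = 6

Invalid (Luhn sum mod 10 = 6)


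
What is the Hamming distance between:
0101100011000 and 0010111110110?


XOR: 0111011101110
Count of 1s: 9

9


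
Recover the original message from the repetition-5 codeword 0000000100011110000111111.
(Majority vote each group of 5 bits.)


Groups: 00000, 00100, 01111, 00001, 11111
Majority votes: 00101

00101


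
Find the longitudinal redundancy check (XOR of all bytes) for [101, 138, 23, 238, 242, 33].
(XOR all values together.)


XOR chain: 101 ^ 138 ^ 23 ^ 238 ^ 242 ^ 33 = 197

197


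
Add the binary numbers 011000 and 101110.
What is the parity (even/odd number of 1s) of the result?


011000 = 24
101110 = 46
Sum = 70 = 1000110
1s count = 3

odd parity (3 ones in 1000110)


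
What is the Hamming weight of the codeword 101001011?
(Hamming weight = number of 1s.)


Counting 1s in 101001011

5


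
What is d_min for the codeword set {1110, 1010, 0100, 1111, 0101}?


Comparing all pairs, minimum distance: 1
Can detect 0 errors, correct 0 errors

1


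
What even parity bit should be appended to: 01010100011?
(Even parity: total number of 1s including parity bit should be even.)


Number of 1s in data: 5
Parity bit: 1

1


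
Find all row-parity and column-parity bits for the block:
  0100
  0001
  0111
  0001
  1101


Row parities: 11111
Column parities: 1110

Row P: 11111, Col P: 1110, Corner: 1


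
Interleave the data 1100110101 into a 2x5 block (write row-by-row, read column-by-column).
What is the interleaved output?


Matrix:
  11001
  10101
Read columns: 1110010011

1110010011


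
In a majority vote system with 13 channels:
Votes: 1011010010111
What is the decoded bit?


Ones: 8 out of 13
Threshold: 7

1 (8/13 voted 1)


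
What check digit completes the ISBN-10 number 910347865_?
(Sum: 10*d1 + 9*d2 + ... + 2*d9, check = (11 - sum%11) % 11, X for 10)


Weighted sum: 239
239 mod 11 = 8

Check digit: 3


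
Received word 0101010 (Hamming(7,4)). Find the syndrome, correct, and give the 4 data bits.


Syndrome = 0: no error detected

Data: 0010 (no errors)


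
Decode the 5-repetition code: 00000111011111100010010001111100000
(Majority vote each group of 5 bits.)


Groups: 00000, 11101, 11111, 00010, 01000, 11111, 00000
Majority votes: 0110010

0110010


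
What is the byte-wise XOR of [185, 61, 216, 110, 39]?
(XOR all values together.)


XOR chain: 185 ^ 61 ^ 216 ^ 110 ^ 39 = 21

21


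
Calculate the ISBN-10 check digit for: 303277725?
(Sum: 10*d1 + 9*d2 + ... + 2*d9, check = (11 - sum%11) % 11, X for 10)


Weighted sum: 189
189 mod 11 = 2

Check digit: 9


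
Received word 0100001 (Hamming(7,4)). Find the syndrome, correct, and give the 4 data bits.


Syndrome = 5: error at position 5

Data: 0101 (corrected bit 5)


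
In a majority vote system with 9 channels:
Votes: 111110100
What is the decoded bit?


Ones: 6 out of 9
Threshold: 5

1 (6/9 voted 1)


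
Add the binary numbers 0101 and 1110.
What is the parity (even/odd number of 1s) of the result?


0101 = 5
1110 = 14
Sum = 19 = 10011
1s count = 3

odd parity (3 ones in 10011)


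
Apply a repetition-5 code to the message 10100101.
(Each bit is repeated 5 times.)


Each bit -> 5 copies

1111100000111110000000000111110000011111


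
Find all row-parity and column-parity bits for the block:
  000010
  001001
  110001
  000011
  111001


Row parities: 10100
Column parities: 000000

Row P: 10100, Col P: 000000, Corner: 0


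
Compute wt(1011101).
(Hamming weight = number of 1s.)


Counting 1s in 1011101

5


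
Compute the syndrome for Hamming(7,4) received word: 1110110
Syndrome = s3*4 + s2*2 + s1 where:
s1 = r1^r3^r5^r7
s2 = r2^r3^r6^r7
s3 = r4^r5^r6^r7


s1=1, s2=1, s3=0

Syndrome = 3 (error at position 3)


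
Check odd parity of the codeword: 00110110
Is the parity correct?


Number of 1s: 4

No, parity error (4 ones)


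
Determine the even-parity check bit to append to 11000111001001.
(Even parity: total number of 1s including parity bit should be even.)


Number of 1s in data: 7
Parity bit: 1

1


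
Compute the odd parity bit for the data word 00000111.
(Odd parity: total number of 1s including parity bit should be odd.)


Number of 1s in data: 3
Parity bit: 0

0


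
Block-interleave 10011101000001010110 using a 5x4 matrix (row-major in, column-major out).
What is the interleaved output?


Matrix:
  1001
  1101
  0000
  0101
  0110
Read columns: 11000010110000111010

11000010110000111010


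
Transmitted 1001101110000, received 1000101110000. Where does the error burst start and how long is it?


XOR: 0001000000000

Burst at position 3, length 1


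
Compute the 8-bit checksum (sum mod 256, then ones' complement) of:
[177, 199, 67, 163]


Sum = 606 mod 256 = 94
Complement = 161

161


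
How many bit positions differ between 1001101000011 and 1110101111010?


XOR: 0111000111001
Count of 1s: 7

7


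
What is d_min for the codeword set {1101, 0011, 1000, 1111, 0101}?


Comparing all pairs, minimum distance: 1
Can detect 0 errors, correct 0 errors

1


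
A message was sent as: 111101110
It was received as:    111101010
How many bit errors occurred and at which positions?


XOR: 000000100

1 error(s) at position(s): 6


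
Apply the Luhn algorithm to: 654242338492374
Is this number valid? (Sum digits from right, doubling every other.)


Luhn sum = 73
73 mod 10 = 3

Invalid (Luhn sum mod 10 = 3)


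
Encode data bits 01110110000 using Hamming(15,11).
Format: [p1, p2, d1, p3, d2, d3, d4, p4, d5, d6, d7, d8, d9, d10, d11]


Parity bits: p1=1, p2=0, p3=1, p4=0

100111100110000


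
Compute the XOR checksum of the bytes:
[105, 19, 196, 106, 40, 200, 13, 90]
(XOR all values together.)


XOR chain: 105 ^ 19 ^ 196 ^ 106 ^ 40 ^ 200 ^ 13 ^ 90 = 99

99


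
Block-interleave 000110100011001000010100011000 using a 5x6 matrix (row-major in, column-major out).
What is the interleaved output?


Matrix:
  000110
  100011
  001000
  010100
  011000
Read columns: 010000001100101100101100001000

010000001100101100101100001000


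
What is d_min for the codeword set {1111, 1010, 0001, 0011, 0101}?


Comparing all pairs, minimum distance: 1
Can detect 0 errors, correct 0 errors

1


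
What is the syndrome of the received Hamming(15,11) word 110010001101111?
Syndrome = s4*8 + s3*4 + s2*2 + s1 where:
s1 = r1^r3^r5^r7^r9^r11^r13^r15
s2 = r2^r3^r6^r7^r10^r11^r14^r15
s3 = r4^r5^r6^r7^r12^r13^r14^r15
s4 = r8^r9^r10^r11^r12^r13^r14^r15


s1=1, s2=0, s3=1, s4=0

Syndrome = 5 (error at position 5)


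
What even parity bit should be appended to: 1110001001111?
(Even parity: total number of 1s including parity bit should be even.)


Number of 1s in data: 8
Parity bit: 0

0


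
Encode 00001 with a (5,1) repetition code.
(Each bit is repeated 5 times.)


Each bit -> 5 copies

0000000000000000000011111


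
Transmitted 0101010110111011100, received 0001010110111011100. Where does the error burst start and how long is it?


XOR: 0100000000000000000

Burst at position 1, length 1


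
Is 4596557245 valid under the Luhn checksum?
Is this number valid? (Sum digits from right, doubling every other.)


Luhn sum = 54
54 mod 10 = 4

Invalid (Luhn sum mod 10 = 4)


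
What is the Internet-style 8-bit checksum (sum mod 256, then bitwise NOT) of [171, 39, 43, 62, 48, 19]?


Sum = 382 mod 256 = 126
Complement = 129

129


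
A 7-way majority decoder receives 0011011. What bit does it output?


Ones: 4 out of 7
Threshold: 4

1 (4/7 voted 1)


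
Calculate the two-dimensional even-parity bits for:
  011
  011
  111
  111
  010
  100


Row parities: 001111
Column parities: 110

Row P: 001111, Col P: 110, Corner: 0


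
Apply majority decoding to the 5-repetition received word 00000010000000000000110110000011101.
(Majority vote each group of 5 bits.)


Groups: 00000, 01000, 00000, 00000, 11011, 00000, 11101
Majority votes: 0000101

0000101


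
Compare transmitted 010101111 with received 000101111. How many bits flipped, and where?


XOR: 010000000

1 error(s) at position(s): 1


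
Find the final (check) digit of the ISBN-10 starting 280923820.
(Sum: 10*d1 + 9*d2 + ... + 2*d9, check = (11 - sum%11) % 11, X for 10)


Weighted sum: 220
220 mod 11 = 0

Check digit: 0


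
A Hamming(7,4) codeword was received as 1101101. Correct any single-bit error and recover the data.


Syndrome = 5: error at position 5

Data: 0001 (corrected bit 5)


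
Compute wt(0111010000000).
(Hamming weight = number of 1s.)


Counting 1s in 0111010000000

4


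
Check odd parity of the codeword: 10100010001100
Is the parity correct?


Number of 1s: 5

Yes, parity is correct (5 ones)


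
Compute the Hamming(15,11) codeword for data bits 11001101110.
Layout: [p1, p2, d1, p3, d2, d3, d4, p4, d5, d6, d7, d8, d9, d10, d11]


Parity bits: p1=0, p2=1, p3=0, p4=1

011010011101110


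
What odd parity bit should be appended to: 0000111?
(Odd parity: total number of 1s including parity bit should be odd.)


Number of 1s in data: 3
Parity bit: 0

0


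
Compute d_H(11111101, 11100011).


XOR: 00011110
Count of 1s: 4

4


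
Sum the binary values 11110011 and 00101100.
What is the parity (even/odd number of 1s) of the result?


11110011 = 243
00101100 = 44
Sum = 287 = 100011111
1s count = 6

even parity (6 ones in 100011111)


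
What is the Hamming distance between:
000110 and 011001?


XOR: 011111
Count of 1s: 5

5


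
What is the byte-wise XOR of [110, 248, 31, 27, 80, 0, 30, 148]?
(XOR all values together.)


XOR chain: 110 ^ 248 ^ 31 ^ 27 ^ 80 ^ 0 ^ 30 ^ 148 = 72

72


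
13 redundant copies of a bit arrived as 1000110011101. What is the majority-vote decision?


Ones: 7 out of 13
Threshold: 7

1 (7/13 voted 1)


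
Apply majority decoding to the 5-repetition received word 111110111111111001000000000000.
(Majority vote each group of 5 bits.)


Groups: 11111, 01111, 11111, 00100, 00000, 00000
Majority votes: 111000

111000


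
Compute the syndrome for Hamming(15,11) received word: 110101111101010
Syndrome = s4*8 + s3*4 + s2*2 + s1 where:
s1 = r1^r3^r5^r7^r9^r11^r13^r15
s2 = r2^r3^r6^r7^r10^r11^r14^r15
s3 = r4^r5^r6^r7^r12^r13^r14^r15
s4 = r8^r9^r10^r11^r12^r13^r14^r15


s1=1, s2=1, s3=1, s4=1

Syndrome = 15 (error at position 15)


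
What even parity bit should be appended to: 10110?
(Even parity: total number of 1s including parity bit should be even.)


Number of 1s in data: 3
Parity bit: 1

1


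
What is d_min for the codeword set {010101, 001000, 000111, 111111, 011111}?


Comparing all pairs, minimum distance: 1
Can detect 0 errors, correct 0 errors

1


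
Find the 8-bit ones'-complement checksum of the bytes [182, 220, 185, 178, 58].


Sum = 823 mod 256 = 55
Complement = 200

200


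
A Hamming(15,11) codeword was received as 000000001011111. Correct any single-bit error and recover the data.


Syndrome = 2: error at position 2

Data: 00001011111 (corrected bit 2)


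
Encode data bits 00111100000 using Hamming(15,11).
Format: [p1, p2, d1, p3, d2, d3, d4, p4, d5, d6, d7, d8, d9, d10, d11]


Parity bits: p1=0, p2=1, p3=0, p4=0

010001101100000


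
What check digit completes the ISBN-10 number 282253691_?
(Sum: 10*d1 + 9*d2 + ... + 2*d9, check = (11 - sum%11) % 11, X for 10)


Weighted sum: 220
220 mod 11 = 0

Check digit: 0


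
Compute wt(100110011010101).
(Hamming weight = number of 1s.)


Counting 1s in 100110011010101

8


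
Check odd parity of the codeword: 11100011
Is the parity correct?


Number of 1s: 5

Yes, parity is correct (5 ones)


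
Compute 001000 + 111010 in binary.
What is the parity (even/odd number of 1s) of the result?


001000 = 8
111010 = 58
Sum = 66 = 1000010
1s count = 2

even parity (2 ones in 1000010)


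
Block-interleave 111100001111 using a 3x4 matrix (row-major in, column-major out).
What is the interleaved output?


Matrix:
  1111
  0000
  1111
Read columns: 101101101101

101101101101


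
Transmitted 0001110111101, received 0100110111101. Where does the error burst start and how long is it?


XOR: 0101000000000

Burst at position 1, length 3


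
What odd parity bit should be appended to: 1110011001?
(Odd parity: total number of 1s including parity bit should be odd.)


Number of 1s in data: 6
Parity bit: 1

1


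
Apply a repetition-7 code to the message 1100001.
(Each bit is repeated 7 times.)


Each bit -> 7 copies

1111111111111100000000000000000000000000001111111


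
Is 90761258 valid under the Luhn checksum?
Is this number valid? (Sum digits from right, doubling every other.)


Luhn sum = 33
33 mod 10 = 3

Invalid (Luhn sum mod 10 = 3)


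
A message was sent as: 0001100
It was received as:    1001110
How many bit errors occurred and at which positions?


XOR: 1000010

2 error(s) at position(s): 0, 5


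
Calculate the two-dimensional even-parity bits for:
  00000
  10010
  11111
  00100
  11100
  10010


Row parities: 001110
Column parities: 00111

Row P: 001110, Col P: 00111, Corner: 1


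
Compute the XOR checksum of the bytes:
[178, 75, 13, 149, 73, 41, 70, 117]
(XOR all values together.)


XOR chain: 178 ^ 75 ^ 13 ^ 149 ^ 73 ^ 41 ^ 70 ^ 117 = 50

50


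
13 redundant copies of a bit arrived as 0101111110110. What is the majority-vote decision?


Ones: 9 out of 13
Threshold: 7

1 (9/13 voted 1)


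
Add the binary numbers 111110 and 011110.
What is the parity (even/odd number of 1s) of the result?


111110 = 62
011110 = 30
Sum = 92 = 1011100
1s count = 4

even parity (4 ones in 1011100)


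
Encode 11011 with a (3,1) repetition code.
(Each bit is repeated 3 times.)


Each bit -> 3 copies

111111000111111


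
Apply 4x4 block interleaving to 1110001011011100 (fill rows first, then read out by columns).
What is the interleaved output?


Matrix:
  1110
  0010
  1101
  1100
Read columns: 1011101111000010

1011101111000010


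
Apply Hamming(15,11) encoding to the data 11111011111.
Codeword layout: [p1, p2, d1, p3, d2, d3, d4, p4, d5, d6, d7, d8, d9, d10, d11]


Parity bits: p1=1, p2=0, p3=1, p4=0

101111101011111


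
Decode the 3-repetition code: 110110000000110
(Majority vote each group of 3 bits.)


Groups: 110, 110, 000, 000, 110
Majority votes: 11001

11001


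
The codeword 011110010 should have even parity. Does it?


Number of 1s: 5

No, parity error (5 ones)


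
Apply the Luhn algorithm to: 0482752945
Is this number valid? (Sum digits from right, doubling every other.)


Luhn sum = 49
49 mod 10 = 9

Invalid (Luhn sum mod 10 = 9)


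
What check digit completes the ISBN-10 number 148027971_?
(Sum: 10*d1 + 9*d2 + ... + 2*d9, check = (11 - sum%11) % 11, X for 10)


Weighted sum: 216
216 mod 11 = 7

Check digit: 4


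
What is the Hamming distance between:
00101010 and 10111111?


XOR: 10010101
Count of 1s: 4

4


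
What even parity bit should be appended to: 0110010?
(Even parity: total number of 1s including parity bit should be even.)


Number of 1s in data: 3
Parity bit: 1

1


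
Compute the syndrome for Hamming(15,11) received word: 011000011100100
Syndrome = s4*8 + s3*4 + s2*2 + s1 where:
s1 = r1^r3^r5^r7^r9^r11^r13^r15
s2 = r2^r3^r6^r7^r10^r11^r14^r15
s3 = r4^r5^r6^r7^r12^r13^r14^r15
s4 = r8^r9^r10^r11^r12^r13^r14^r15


s1=1, s2=1, s3=1, s4=0

Syndrome = 7 (error at position 7)


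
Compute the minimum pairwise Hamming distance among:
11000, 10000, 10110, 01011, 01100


Comparing all pairs, minimum distance: 1
Can detect 0 errors, correct 0 errors

1


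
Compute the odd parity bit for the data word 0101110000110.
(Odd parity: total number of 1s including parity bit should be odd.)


Number of 1s in data: 6
Parity bit: 1

1


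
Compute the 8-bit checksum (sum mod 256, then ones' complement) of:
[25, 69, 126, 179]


Sum = 399 mod 256 = 143
Complement = 112

112


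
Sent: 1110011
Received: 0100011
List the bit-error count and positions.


XOR: 1010000

2 error(s) at position(s): 0, 2


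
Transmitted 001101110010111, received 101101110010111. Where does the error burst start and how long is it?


XOR: 100000000000000

Burst at position 0, length 1


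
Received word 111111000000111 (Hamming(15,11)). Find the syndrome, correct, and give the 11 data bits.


Syndrome = 11: error at position 11

Data: 11100010111 (corrected bit 11)


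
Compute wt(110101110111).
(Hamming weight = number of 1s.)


Counting 1s in 110101110111

9


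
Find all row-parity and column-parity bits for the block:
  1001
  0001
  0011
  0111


Row parities: 0101
Column parities: 1100

Row P: 0101, Col P: 1100, Corner: 0


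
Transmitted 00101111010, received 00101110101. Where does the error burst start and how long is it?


XOR: 00000001111

Burst at position 7, length 4


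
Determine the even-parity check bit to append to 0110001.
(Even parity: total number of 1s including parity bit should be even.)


Number of 1s in data: 3
Parity bit: 1

1


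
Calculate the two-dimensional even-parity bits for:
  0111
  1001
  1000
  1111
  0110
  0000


Row parities: 101000
Column parities: 1111

Row P: 101000, Col P: 1111, Corner: 0


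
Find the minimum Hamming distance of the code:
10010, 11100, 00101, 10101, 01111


Comparing all pairs, minimum distance: 1
Can detect 0 errors, correct 0 errors

1


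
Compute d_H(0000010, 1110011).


XOR: 1110001
Count of 1s: 4

4


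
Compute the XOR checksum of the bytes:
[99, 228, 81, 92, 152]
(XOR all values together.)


XOR chain: 99 ^ 228 ^ 81 ^ 92 ^ 152 = 18

18


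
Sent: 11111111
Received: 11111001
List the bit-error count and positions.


XOR: 00000110

2 error(s) at position(s): 5, 6


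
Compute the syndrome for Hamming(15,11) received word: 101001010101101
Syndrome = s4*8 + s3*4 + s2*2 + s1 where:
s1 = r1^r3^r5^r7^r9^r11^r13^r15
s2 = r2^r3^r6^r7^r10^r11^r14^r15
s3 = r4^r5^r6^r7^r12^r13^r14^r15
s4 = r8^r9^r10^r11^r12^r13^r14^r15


s1=0, s2=0, s3=0, s4=1

Syndrome = 8 (error at position 8)


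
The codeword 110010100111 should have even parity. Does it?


Number of 1s: 7

No, parity error (7 ones)


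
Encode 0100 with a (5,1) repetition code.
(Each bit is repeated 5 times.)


Each bit -> 5 copies

00000111110000000000


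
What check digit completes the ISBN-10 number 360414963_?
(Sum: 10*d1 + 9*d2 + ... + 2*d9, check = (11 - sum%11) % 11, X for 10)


Weighted sum: 198
198 mod 11 = 0

Check digit: 0


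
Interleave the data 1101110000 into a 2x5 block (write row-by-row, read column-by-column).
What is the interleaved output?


Matrix:
  11011
  10000
Read columns: 1110001010

1110001010


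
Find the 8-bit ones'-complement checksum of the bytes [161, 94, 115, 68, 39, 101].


Sum = 578 mod 256 = 66
Complement = 189

189


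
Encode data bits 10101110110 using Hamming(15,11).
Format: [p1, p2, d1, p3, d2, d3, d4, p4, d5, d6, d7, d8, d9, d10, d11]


Parity bits: p1=0, p2=1, p3=1, p4=1

011101011110110


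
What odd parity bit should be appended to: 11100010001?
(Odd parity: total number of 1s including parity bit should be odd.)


Number of 1s in data: 5
Parity bit: 0

0


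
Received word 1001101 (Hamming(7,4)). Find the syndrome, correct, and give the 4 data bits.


Syndrome = 7: error at position 7

Data: 0100 (corrected bit 7)


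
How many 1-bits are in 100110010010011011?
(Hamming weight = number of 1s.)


Counting 1s in 100110010010011011

9


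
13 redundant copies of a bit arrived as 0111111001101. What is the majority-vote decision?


Ones: 9 out of 13
Threshold: 7

1 (9/13 voted 1)


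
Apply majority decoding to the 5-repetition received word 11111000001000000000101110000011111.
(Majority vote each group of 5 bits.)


Groups: 11111, 00000, 10000, 00000, 10111, 00000, 11111
Majority votes: 1000101

1000101


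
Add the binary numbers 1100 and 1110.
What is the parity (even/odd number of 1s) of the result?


1100 = 12
1110 = 14
Sum = 26 = 11010
1s count = 3

odd parity (3 ones in 11010)


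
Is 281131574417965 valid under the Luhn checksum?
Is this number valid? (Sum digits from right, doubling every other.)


Luhn sum = 62
62 mod 10 = 2

Invalid (Luhn sum mod 10 = 2)


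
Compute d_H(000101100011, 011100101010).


XOR: 011001001001
Count of 1s: 5

5


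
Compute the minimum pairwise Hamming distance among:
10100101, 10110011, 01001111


Comparing all pairs, minimum distance: 3
Can detect 2 errors, correct 1 errors

3


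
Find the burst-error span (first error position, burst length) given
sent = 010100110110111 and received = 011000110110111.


XOR: 001100000000000

Burst at position 2, length 2


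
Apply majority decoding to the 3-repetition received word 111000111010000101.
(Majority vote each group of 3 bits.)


Groups: 111, 000, 111, 010, 000, 101
Majority votes: 101001

101001


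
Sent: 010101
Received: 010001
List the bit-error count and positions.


XOR: 000100

1 error(s) at position(s): 3


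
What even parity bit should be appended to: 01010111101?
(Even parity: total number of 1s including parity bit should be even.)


Number of 1s in data: 7
Parity bit: 1

1


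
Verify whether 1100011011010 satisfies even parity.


Number of 1s: 7

No, parity error (7 ones)


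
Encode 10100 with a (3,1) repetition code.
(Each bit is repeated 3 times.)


Each bit -> 3 copies

111000111000000


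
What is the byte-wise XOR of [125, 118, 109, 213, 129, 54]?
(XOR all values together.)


XOR chain: 125 ^ 118 ^ 109 ^ 213 ^ 129 ^ 54 = 4

4


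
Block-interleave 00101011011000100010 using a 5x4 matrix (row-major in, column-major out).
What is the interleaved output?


Matrix:
  0010
  1011
  0110
  0010
  0010
Read columns: 01000001001111101000

01000001001111101000


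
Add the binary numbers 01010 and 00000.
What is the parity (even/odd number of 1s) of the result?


01010 = 10
00000 = 0
Sum = 10 = 1010
1s count = 2

even parity (2 ones in 1010)


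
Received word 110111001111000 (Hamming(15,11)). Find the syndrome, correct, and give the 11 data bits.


Syndrome = 0: no error detected

Data: 01101111000 (no errors)


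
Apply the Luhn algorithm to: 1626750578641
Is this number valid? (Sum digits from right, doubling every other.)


Luhn sum = 47
47 mod 10 = 7

Invalid (Luhn sum mod 10 = 7)


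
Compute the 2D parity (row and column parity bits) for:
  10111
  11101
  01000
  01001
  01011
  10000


Row parities: 001011
Column parities: 10000

Row P: 001011, Col P: 10000, Corner: 1


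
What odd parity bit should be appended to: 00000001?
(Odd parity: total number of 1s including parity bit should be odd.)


Number of 1s in data: 1
Parity bit: 0

0


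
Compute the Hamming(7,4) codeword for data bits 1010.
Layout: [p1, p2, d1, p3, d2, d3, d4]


Parity bits: p1=1, p2=0, p3=1

1011010


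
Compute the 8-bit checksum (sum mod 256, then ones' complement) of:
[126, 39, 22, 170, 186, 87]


Sum = 630 mod 256 = 118
Complement = 137

137


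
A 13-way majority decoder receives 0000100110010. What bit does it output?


Ones: 4 out of 13
Threshold: 7

0 (4/13 voted 1)


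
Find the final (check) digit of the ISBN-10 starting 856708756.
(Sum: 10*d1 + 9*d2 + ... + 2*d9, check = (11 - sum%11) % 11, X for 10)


Weighted sum: 317
317 mod 11 = 9

Check digit: 2


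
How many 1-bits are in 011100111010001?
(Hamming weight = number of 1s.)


Counting 1s in 011100111010001

8


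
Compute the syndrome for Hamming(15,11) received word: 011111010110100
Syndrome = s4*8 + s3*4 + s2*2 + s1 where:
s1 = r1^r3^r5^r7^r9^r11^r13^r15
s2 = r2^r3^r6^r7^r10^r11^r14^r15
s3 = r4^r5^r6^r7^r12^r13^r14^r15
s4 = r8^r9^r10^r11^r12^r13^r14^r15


s1=0, s2=1, s3=0, s4=0

Syndrome = 2 (error at position 2)


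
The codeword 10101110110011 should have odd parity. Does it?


Number of 1s: 9

Yes, parity is correct (9 ones)


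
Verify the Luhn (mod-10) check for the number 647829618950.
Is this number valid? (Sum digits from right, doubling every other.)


Luhn sum = 54
54 mod 10 = 4

Invalid (Luhn sum mod 10 = 4)


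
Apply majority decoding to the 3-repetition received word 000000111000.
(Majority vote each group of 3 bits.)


Groups: 000, 000, 111, 000
Majority votes: 0010

0010


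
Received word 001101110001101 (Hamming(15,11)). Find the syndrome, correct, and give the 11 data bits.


Syndrome = 0: no error detected

Data: 10110001101 (no errors)


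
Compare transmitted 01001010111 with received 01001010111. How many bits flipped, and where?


XOR: 00000000000

0 errors (received matches sent)


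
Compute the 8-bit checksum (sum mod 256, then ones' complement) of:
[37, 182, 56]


Sum = 275 mod 256 = 19
Complement = 236

236


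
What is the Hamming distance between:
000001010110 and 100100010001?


XOR: 100101000111
Count of 1s: 6

6


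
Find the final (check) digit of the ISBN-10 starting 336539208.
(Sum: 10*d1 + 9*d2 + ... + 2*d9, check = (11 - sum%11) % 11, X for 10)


Weighted sum: 227
227 mod 11 = 7

Check digit: 4


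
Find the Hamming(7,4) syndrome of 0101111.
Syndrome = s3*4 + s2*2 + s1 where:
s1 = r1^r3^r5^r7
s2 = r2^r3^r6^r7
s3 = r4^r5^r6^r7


s1=0, s2=1, s3=0

Syndrome = 2 (error at position 2)


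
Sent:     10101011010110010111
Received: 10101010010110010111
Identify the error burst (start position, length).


XOR: 00000001000000000000

Burst at position 7, length 1


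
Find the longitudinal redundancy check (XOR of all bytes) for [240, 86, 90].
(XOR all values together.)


XOR chain: 240 ^ 86 ^ 90 = 252

252


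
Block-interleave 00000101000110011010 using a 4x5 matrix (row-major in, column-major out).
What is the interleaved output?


Matrix:
  00000
  10100
  01100
  11010
Read columns: 01010011011000010000

01010011011000010000


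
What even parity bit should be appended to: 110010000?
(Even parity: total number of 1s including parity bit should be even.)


Number of 1s in data: 3
Parity bit: 1

1


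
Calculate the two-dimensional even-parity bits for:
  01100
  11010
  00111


Row parities: 011
Column parities: 10001

Row P: 011, Col P: 10001, Corner: 0


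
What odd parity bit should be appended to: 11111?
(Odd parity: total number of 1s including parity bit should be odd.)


Number of 1s in data: 5
Parity bit: 0

0


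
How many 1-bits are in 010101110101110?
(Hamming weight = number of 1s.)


Counting 1s in 010101110101110

9


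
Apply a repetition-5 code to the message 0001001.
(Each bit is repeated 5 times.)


Each bit -> 5 copies

00000000000000011111000000000011111


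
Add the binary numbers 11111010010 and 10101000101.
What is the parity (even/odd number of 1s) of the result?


11111010010 = 2002
10101000101 = 1349
Sum = 3351 = 110100010111
1s count = 7

odd parity (7 ones in 110100010111)


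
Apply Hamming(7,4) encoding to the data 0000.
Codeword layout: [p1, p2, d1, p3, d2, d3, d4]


Parity bits: p1=0, p2=0, p3=0

0000000


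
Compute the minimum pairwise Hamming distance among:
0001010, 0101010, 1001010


Comparing all pairs, minimum distance: 1
Can detect 0 errors, correct 0 errors

1


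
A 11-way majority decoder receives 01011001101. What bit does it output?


Ones: 6 out of 11
Threshold: 6

1 (6/11 voted 1)


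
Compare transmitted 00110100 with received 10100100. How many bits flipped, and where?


XOR: 10010000

2 error(s) at position(s): 0, 3


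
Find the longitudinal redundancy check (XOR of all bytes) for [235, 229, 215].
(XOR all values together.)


XOR chain: 235 ^ 229 ^ 215 = 217

217


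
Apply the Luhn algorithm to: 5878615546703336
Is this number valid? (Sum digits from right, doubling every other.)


Luhn sum = 72
72 mod 10 = 2

Invalid (Luhn sum mod 10 = 2)


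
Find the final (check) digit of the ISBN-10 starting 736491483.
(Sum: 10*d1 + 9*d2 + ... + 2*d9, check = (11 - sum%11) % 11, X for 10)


Weighted sum: 278
278 mod 11 = 3

Check digit: 8


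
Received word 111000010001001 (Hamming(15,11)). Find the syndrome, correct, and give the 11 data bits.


Syndrome = 11: error at position 11

Data: 10000011001 (corrected bit 11)


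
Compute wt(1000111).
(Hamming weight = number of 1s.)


Counting 1s in 1000111

4


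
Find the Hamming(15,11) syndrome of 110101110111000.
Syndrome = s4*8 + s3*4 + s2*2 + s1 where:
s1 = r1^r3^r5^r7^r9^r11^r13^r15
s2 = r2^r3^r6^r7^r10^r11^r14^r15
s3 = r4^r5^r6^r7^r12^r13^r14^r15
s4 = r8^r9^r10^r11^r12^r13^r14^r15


s1=1, s2=1, s3=0, s4=0

Syndrome = 3 (error at position 3)


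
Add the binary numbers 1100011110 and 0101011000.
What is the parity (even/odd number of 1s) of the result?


1100011110 = 798
0101011000 = 344
Sum = 1142 = 10001110110
1s count = 6

even parity (6 ones in 10001110110)


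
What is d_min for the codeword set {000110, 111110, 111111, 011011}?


Comparing all pairs, minimum distance: 1
Can detect 0 errors, correct 0 errors

1


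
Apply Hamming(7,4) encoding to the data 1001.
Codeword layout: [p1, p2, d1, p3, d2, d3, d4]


Parity bits: p1=0, p2=0, p3=1

0011001


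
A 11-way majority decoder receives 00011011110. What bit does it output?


Ones: 6 out of 11
Threshold: 6

1 (6/11 voted 1)


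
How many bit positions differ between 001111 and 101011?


XOR: 100100
Count of 1s: 2

2


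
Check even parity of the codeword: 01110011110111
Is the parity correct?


Number of 1s: 10

Yes, parity is correct (10 ones)


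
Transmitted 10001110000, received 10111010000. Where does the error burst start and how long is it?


XOR: 00110100000

Burst at position 2, length 4


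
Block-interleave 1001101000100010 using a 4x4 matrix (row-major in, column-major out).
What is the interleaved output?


Matrix:
  1001
  1010
  0010
  0010
Read columns: 1100000001111000

1100000001111000


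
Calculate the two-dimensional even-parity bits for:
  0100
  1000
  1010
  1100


Row parities: 1100
Column parities: 1010

Row P: 1100, Col P: 1010, Corner: 0


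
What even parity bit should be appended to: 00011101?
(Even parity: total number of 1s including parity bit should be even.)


Number of 1s in data: 4
Parity bit: 0

0


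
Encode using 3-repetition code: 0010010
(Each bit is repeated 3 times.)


Each bit -> 3 copies

000000111000000111000


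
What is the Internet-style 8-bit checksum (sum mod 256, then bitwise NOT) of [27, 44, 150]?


Sum = 221 mod 256 = 221
Complement = 34

34


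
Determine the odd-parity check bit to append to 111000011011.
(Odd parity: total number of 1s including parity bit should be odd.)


Number of 1s in data: 7
Parity bit: 0

0


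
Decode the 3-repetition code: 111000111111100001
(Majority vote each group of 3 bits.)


Groups: 111, 000, 111, 111, 100, 001
Majority votes: 101100

101100


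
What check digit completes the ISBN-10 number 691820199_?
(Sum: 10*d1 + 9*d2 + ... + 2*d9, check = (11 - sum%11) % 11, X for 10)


Weighted sum: 266
266 mod 11 = 2

Check digit: 9


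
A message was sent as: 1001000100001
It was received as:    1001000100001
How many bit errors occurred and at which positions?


XOR: 0000000000000

0 errors (received matches sent)


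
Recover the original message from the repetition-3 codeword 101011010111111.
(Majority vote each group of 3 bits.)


Groups: 101, 011, 010, 111, 111
Majority votes: 11011

11011


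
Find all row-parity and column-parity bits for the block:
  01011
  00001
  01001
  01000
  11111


Row parities: 11011
Column parities: 10100

Row P: 11011, Col P: 10100, Corner: 0


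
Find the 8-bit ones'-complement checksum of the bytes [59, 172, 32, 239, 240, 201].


Sum = 943 mod 256 = 175
Complement = 80

80


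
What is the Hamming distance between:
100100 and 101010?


XOR: 001110
Count of 1s: 3

3


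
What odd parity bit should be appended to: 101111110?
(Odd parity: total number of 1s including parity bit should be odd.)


Number of 1s in data: 7
Parity bit: 0

0


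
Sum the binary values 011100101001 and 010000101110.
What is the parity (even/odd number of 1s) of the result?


011100101001 = 1833
010000101110 = 1070
Sum = 2903 = 101101010111
1s count = 8

even parity (8 ones in 101101010111)


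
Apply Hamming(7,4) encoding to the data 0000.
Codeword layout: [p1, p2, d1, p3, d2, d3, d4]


Parity bits: p1=0, p2=0, p3=0

0000000


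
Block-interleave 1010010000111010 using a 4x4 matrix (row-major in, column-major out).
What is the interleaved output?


Matrix:
  1010
  0100
  0011
  1010
Read columns: 1001010010110010

1001010010110010


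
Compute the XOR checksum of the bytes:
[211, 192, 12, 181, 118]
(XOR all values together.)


XOR chain: 211 ^ 192 ^ 12 ^ 181 ^ 118 = 220

220


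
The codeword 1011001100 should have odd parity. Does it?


Number of 1s: 5

Yes, parity is correct (5 ones)


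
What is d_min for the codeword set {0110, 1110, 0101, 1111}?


Comparing all pairs, minimum distance: 1
Can detect 0 errors, correct 0 errors

1


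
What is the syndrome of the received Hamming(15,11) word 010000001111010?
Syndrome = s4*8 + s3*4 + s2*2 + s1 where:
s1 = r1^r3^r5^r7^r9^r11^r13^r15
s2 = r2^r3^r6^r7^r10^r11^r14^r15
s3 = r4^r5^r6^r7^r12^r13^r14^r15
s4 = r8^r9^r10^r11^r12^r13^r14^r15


s1=0, s2=0, s3=0, s4=1

Syndrome = 8 (error at position 8)


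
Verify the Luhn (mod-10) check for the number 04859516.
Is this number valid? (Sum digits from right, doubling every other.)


Luhn sum = 38
38 mod 10 = 8

Invalid (Luhn sum mod 10 = 8)


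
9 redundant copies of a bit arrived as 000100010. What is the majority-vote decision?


Ones: 2 out of 9
Threshold: 5

0 (2/9 voted 1)


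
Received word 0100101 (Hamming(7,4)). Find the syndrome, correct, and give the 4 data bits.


Syndrome = 0: no error detected

Data: 0101 (no errors)


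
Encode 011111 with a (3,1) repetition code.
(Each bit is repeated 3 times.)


Each bit -> 3 copies

000111111111111111


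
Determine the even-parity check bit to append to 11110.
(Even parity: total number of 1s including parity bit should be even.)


Number of 1s in data: 4
Parity bit: 0

0


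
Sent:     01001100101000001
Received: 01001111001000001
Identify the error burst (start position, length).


XOR: 00000011100000000

Burst at position 6, length 3


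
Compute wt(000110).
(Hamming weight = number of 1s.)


Counting 1s in 000110

2


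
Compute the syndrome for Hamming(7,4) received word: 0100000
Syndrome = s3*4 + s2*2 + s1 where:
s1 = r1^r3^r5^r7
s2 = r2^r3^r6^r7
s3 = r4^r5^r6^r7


s1=0, s2=1, s3=0

Syndrome = 2 (error at position 2)


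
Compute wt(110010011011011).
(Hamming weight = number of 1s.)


Counting 1s in 110010011011011

9


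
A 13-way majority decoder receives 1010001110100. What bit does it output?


Ones: 6 out of 13
Threshold: 7

0 (6/13 voted 1)


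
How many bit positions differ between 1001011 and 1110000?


XOR: 0111011
Count of 1s: 5

5


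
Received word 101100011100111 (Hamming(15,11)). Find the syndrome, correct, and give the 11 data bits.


Syndrome = 1: error at position 1

Data: 10001100111 (corrected bit 1)


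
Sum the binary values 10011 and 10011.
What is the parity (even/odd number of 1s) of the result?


10011 = 19
10011 = 19
Sum = 38 = 100110
1s count = 3

odd parity (3 ones in 100110)


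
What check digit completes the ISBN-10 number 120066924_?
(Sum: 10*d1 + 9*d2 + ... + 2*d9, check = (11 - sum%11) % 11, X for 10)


Weighted sum: 144
144 mod 11 = 1

Check digit: X


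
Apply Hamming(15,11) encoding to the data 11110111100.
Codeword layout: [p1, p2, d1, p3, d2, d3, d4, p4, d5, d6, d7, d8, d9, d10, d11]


Parity bits: p1=1, p2=1, p3=1, p4=0

111111100111100


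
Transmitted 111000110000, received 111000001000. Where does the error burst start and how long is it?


XOR: 000000111000

Burst at position 6, length 3
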